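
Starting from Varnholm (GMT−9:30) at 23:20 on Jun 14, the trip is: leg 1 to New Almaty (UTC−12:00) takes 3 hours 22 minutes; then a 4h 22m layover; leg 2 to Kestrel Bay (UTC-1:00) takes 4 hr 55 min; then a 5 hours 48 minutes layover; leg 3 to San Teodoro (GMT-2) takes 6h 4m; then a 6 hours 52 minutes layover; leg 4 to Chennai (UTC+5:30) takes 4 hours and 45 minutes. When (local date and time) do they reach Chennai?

02:28 on June 17

Convert departure to UTC: 23:20 + 9:30 = 08:50 UTC on Jun 15.
Add 3 hours and 22 minutes leg 1 → 12:12 UTC.
Add 4 hours and 22 minutes layover in New Almaty → 16:34 UTC.
Add 4 hours and 55 minutes leg 2 → 21:29 UTC.
Add 5 hours and 48 minutes layover in Kestrel Bay → 03:17 UTC (Jun 16).
Add 6 hours 4 minutes leg 3 → 09:21 UTC.
Add 6 hours 52 minutes layover in San Teodoro → 16:13 UTC.
Add 4 hours and 45 minutes leg 4 → 20:58 UTC.
Chennai is UTC+5:30, so local arrival = 20:58 + 5:30 = 02:28 on Jun 17.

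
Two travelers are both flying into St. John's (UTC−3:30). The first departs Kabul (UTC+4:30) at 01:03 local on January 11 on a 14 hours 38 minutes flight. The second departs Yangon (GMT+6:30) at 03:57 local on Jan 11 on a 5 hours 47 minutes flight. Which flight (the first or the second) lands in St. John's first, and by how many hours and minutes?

Flight 1 in UTC: 01:03 − 4:30 = 20:33 on Jan 10.
+14 hours and 38 minutes → arrive 11:11 UTC on Jan 11.
Flight 2 in UTC: 03:57 − 6:30 = 21:27 on Jan 10.
+5 hours and 47 minutes → arrive 03:14 UTC on Jan 11.
Flight 2 lands earlier by 7 hours 57 minutes.

the second, by 7 hours 57 minutes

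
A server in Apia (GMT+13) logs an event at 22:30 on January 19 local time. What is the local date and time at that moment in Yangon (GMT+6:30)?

In UTC: 22:30 − 13:00 = 09:30 on Jan 19.
Yangon is UTC+6:30: 09:30 + 6:30 = 16:00 on Jan 19.

16:00 on Jan 19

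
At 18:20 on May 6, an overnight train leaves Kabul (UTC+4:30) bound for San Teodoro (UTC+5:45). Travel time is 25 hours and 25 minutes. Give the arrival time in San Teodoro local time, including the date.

Convert departure to UTC: 18:20 − 4:30 = 13:50 UTC on May 6.
Add 25 hours 25 minutes travel time → 15:15 UTC (May 7).
San Teodoro is UTC+5:45, so local arrival = 15:15 + 5:45 = 21:00 on May 7.

21:00 on May 7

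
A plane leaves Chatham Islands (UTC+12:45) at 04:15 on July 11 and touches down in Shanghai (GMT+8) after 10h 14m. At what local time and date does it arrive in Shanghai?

Convert departure to UTC: 04:15 − 12:45 = 15:30 UTC on Jul 10.
Add 10 hours and 14 minutes travel time → 01:44 UTC (Jul 11).
Shanghai is UTC+8:00, so local arrival = 01:44 + 8:00 = 09:44 on Jul 11.

09:44 on Jul 11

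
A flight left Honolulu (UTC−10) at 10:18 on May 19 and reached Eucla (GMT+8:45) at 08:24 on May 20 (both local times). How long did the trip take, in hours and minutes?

Departure in UTC: 10:18 + 10:00 = 20:18 on May 19.
Arrival in UTC: 08:24 − 8:45 = 23:39 on May 19.
Elapsed = 23:39 − 20:18 = 3 hours 21 minutes.

3 hours 21 minutes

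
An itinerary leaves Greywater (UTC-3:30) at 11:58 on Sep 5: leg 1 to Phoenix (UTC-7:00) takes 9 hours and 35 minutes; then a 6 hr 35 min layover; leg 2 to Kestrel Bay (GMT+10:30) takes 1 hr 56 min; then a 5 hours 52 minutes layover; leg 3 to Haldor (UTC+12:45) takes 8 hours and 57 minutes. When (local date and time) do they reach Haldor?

13:08 on September 7

Convert departure to UTC: 11:58 + 3:30 = 15:28 UTC on Sep 5.
Add 9 hours 35 minutes leg 1 → 01:03 UTC (Sep 6).
Add 6 hours 35 minutes layover in Phoenix → 07:38 UTC.
Add 1 hour and 56 minutes leg 2 → 09:34 UTC.
Add 5 hours 52 minutes layover in Kestrel Bay → 15:26 UTC.
Add 8 hours and 57 minutes leg 3 → 00:23 UTC (Sep 7).
Haldor is UTC+12:45, so local arrival = 00:23 + 12:45 = 13:08 on Sep 7.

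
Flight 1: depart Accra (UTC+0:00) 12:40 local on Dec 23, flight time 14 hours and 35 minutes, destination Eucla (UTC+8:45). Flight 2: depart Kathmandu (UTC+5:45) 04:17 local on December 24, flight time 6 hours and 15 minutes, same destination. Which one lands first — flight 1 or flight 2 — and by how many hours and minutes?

Flight 1 departs at 12:40 UTC (Dec 23).
+14 hours 35 minutes → arrive 03:15 UTC on Dec 24.
Flight 2 in UTC: 04:17 − 5:45 = 22:32 on Dec 23.
+6 hours and 15 minutes → arrive 04:47 UTC on Dec 24.
Flight 1 lands earlier by 1 hour 32 minutes.

the first, by 1 hour 32 minutes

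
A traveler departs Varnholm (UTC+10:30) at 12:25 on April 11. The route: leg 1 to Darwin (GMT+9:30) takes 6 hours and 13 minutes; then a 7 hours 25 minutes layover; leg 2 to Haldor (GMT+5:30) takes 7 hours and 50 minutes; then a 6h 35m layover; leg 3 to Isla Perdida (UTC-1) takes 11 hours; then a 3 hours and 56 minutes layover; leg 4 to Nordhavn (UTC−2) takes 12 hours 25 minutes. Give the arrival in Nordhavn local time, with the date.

07:19 on Apr 13

Convert departure to UTC: 12:25 − 10:30 = 01:55 UTC on Apr 11.
Add 6 hours and 13 minutes leg 1 → 08:08 UTC.
Add 7 hours 25 minutes layover in Darwin → 15:33 UTC.
Add 7 hours 50 minutes leg 2 → 23:23 UTC.
Add 6 hours 35 minutes layover in Haldor → 05:58 UTC (Apr 12).
Add 11 hours leg 3 → 16:58 UTC.
Add 3 hours 56 minutes layover in Isla Perdida → 20:54 UTC.
Add 12 hours and 25 minutes leg 4 → 09:19 UTC (Apr 13).
Nordhavn is UTC−2:00, so local arrival = 09:19 − 2:00 = 07:19 on Apr 13.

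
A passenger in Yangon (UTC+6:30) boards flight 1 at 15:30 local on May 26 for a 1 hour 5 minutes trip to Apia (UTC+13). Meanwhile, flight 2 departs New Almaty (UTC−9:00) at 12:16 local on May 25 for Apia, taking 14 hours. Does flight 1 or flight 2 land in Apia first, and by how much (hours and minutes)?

the first, by 1 hour 11 minutes

Flight 1 in UTC: 15:30 − 6:30 = 09:00 on May 26.
+1 hour and 5 minutes → arrive 10:05 UTC on May 26.
Flight 2 in UTC: 12:16 + 9:00 = 21:16 on May 25.
+14 hours → arrive 11:16 UTC on May 26.
Flight 1 lands earlier by 1 hour 11 minutes.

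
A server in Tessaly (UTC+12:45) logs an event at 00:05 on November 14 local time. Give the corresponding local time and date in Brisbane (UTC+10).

Brisbane is 2:45 behind Tessaly.
Shift by the zone difference: 00:05 − 2:45 = 21:20 on Nov 13 in Brisbane.

21:20 on November 13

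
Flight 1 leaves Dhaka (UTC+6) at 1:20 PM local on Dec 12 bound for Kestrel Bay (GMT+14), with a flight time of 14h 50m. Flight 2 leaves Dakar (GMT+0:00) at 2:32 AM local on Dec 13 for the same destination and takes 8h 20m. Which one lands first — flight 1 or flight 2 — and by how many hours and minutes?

the first, by 12 hours 42 minutes

Flight 1 in UTC: 1:20 PM − 6:00 = 7:20 AM on Dec 12.
+14 hours and 50 minutes → arrive 10:10 PM UTC on Dec 12.
Flight 2 departs at 2:32 AM UTC (Dec 13).
+8 hours 20 minutes → arrive 10:52 AM UTC on Dec 13.
Flight 1 lands earlier by 12 hours 42 minutes.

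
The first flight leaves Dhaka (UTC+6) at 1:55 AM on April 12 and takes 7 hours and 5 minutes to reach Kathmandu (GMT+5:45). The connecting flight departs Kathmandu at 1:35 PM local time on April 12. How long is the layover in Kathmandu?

Convert departure to UTC: 1:55 AM − 6:00 = 7:55 PM UTC on Apr 11.
Add 7 hours 5 minutes flight time → 3:00 AM UTC (Apr 12).
Kathmandu is UTC+5:45, so local arrival = 3:00 AM + 5:45 = 8:45 AM on Apr 12.
Layover = 1:35 PM − 8:45 AM = 4 hours 50 minutes.

4 hours 50 minutes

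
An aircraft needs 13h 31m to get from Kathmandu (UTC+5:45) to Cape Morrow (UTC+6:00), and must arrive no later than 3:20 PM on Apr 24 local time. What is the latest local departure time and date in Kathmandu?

1:34 AM on April 24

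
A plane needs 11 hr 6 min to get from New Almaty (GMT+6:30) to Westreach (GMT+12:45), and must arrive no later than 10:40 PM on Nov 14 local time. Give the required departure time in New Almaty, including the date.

Target arrival in UTC: 10:40 PM − 12:45 = 9:55 AM on Nov 14.
Subtract 11 hours and 6 minutes → departure 10:49 PM UTC on Nov 13.
New Almaty is UTC+6:30: 10:49 PM + 6:30 = 5:19 AM on Nov 14.

5:19 AM on November 14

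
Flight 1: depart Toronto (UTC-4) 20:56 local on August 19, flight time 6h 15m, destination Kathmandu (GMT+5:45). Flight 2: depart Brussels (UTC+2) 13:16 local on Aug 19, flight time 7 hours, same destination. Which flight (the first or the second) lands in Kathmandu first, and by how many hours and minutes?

Flight 1 in UTC: 20:56 + 4:00 = 00:56 on Aug 20.
+6 hours 15 minutes → arrive 07:11 UTC on Aug 20.
Flight 2 in UTC: 13:16 − 2:00 = 11:16 on Aug 19.
+7 hours → arrive 18:16 UTC on Aug 19.
Flight 2 lands earlier by 12 hours 55 minutes.

the second, by 12 hours 55 minutes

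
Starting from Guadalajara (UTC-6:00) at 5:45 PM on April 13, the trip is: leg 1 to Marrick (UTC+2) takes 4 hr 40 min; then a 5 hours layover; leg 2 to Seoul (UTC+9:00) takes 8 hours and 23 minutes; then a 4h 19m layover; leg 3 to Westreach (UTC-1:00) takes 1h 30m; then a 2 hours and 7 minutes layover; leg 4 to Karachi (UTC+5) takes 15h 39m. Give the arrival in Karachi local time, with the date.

Convert departure to UTC: 5:45 PM + 6:00 = 11:45 PM UTC on Apr 13.
Add 4 hours and 40 minutes leg 1 → 4:25 AM UTC (Apr 14).
Add 5 hours layover in Marrick → 9:25 AM UTC.
Add 8 hours and 23 minutes leg 2 → 5:48 PM UTC.
Add 4 hours 19 minutes layover in Seoul → 10:07 PM UTC.
Add 1 hour 30 minutes leg 3 → 11:37 PM UTC.
Add 2 hours and 7 minutes layover in Westreach → 1:44 AM UTC (Apr 15).
Add 15 hours and 39 minutes leg 4 → 5:23 PM UTC.
Karachi is UTC+5:00, so local arrival = 5:23 PM + 5:00 = 10:23 PM on Apr 15.

10:23 PM on April 15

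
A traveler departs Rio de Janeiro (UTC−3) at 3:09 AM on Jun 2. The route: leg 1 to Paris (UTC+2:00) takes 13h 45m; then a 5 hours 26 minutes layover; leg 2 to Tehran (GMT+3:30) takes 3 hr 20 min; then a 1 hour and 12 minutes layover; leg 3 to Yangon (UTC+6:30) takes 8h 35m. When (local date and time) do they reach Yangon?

8:57 PM on June 3

Convert departure to UTC: 3:09 AM + 3:00 = 6:09 AM UTC on Jun 2.
Add 13 hours 45 minutes leg 1 → 7:54 PM UTC.
Add 5 hours 26 minutes layover in Paris → 1:20 AM UTC (Jun 3).
Add 3 hours and 20 minutes leg 2 → 4:40 AM UTC.
Add 1 hour and 12 minutes layover in Tehran → 5:52 AM UTC.
Add 8 hours and 35 minutes leg 3 → 2:27 PM UTC.
Yangon is UTC+6:30, so local arrival = 2:27 PM + 6:30 = 8:57 PM on Jun 3.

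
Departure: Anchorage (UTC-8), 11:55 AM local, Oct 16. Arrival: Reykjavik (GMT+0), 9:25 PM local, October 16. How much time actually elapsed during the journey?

Departure in UTC: 11:55 AM + 8:00 = 7:55 PM on Oct 16.
Arrival is already UTC: 9:25 PM on Oct 16.
Elapsed = 9:25 PM − 7:55 PM = 1 hour 30 minutes.

1 hour 30 minutes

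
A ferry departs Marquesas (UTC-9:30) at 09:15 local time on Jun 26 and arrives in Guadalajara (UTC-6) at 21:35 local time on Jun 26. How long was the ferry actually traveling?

Guadalajara is 3:30 ahead of Marquesas.
Clock-face elapsed time (ignoring zones) is 12 hours 20 minutes.
Actual elapsed = 12 hours 20 minutes − 3:30 = 8 hours 50 minutes.

8 hours 50 minutes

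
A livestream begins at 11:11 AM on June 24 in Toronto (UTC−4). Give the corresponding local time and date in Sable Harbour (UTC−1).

2:11 PM on Jun 24

In UTC: 11:11 AM + 4:00 = 3:11 PM on Jun 24.
Sable Harbour is UTC−1:00: 3:11 PM − 1:00 = 2:11 PM on Jun 24.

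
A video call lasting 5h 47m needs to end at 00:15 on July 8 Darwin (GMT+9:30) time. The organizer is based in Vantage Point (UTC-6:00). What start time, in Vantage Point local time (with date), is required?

Target end time in UTC: 00:15 − 9:30 = 14:45 on Jul 7.
Subtract 5 hours 47 minutes → start 08:58 UTC on Jul 7.
Vantage Point is UTC−6:00: 08:58 − 6:00 = 02:58 on Jul 7.

02:58 on July 7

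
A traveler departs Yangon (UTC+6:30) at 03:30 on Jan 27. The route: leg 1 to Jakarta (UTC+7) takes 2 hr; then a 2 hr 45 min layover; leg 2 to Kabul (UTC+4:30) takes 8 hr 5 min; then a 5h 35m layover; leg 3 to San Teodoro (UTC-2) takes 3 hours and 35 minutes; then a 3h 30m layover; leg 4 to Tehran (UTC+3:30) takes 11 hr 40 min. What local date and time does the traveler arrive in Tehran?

13:40 on Jan 28

Convert departure to UTC: 03:30 − 6:30 = 21:00 UTC on Jan 26.
Add 2 hours leg 1 → 23:00 UTC.
Add 2 hours and 45 minutes layover in Jakarta → 01:45 UTC (Jan 27).
Add 8 hours and 5 minutes leg 2 → 09:50 UTC.
Add 5 hours and 35 minutes layover in Kabul → 15:25 UTC.
Add 3 hours and 35 minutes leg 3 → 19:00 UTC.
Add 3 hours and 30 minutes layover in San Teodoro → 22:30 UTC.
Add 11 hours 40 minutes leg 4 → 10:10 UTC (Jan 28).
Tehran is UTC+3:30, so local arrival = 10:10 + 3:30 = 13:40 on Jan 28.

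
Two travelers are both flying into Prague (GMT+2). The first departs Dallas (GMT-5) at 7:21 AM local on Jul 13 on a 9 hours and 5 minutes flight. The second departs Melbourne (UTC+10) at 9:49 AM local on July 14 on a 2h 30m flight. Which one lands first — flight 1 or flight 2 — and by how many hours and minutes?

the first, by 4 hours 53 minutes

Flight 1 in UTC: 7:21 AM + 5:00 = 12:21 PM on Jul 13.
+9 hours 5 minutes → arrive 9:26 PM UTC on Jul 13.
Flight 2 in UTC: 9:49 AM − 10:00 = 11:49 PM on Jul 13.
+2 hours 30 minutes → arrive 2:19 AM UTC on Jul 14.
Flight 1 lands earlier by 4 hours 53 minutes.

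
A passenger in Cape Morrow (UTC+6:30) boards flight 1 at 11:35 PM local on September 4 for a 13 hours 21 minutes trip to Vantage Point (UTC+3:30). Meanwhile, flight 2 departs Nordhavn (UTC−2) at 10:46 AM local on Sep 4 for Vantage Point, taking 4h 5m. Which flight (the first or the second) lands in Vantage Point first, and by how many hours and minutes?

the second, by 13 hours 35 minutes

Flight 1 in UTC: 11:35 PM − 6:30 = 5:05 PM on Sep 4.
+13 hours 21 minutes → arrive 6:26 AM UTC on Sep 5.
Flight 2 in UTC: 10:46 AM + 2:00 = 12:46 PM on Sep 4.
+4 hours 5 minutes → arrive 4:51 PM UTC on Sep 4.
Flight 2 lands earlier by 13 hours 35 minutes.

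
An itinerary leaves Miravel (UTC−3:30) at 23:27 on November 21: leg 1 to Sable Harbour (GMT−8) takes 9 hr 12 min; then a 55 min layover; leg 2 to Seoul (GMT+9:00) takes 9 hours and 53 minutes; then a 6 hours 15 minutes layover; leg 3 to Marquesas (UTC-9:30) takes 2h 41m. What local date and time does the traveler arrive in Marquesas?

Convert departure to UTC: 23:27 + 3:30 = 02:57 UTC on Nov 22.
Add 9 hours 12 minutes leg 1 → 12:09 UTC.
Add 55 minutes layover in Sable Harbour → 13:04 UTC.
Add 9 hours 53 minutes leg 2 → 22:57 UTC.
Add 6 hours 15 minutes layover in Seoul → 05:12 UTC (Nov 23).
Add 2 hours 41 minutes leg 3 → 07:53 UTC.
Marquesas is UTC−9:30, so local arrival = 07:53 − 9:30 = 22:23 on Nov 22.

22:23 on November 22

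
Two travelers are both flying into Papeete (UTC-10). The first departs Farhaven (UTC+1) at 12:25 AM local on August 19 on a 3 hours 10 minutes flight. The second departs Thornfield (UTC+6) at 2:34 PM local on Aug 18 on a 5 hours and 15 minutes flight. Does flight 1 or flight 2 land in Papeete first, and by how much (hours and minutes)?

the second, by 12 hours 46 minutes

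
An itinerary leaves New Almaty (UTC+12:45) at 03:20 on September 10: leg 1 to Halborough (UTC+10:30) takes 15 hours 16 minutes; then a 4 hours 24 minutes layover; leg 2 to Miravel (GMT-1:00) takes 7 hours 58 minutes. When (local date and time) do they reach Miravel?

Convert departure to UTC: 03:20 − 12:45 = 14:35 UTC on Sep 9.
Add 15 hours and 16 minutes leg 1 → 05:51 UTC (Sep 10).
Add 4 hours 24 minutes layover in Halborough → 10:15 UTC.
Add 7 hours 58 minutes leg 2 → 18:13 UTC.
Miravel is UTC−1:00, so local arrival = 18:13 − 1:00 = 17:13 on Sep 10.

17:13 on Sep 10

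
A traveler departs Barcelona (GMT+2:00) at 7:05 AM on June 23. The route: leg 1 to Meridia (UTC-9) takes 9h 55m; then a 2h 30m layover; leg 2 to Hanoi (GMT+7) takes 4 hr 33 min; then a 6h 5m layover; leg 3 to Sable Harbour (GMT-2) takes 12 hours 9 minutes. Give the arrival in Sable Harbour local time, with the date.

Convert departure to UTC: 7:05 AM − 2:00 = 5:05 AM UTC on Jun 23.
Add 9 hours 55 minutes leg 1 → 3:00 PM UTC.
Add 2 hours 30 minutes layover in Meridia → 5:30 PM UTC.
Add 4 hours and 33 minutes leg 2 → 10:03 PM UTC.
Add 6 hours and 5 minutes layover in Hanoi → 4:08 AM UTC (Jun 24).
Add 12 hours 9 minutes leg 3 → 4:17 PM UTC.
Sable Harbour is UTC−2:00, so local arrival = 4:17 PM − 2:00 = 2:17 PM on Jun 24.

2:17 PM on June 24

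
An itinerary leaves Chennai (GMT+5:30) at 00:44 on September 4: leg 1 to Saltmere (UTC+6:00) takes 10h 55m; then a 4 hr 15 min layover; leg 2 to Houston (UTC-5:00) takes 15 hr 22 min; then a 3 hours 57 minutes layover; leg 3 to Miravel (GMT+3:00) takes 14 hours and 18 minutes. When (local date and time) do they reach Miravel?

Convert departure to UTC: 00:44 − 5:30 = 19:14 UTC on Sep 3.
Add 10 hours 55 minutes leg 1 → 06:09 UTC (Sep 4).
Add 4 hours and 15 minutes layover in Saltmere → 10:24 UTC.
Add 15 hours and 22 minutes leg 2 → 01:46 UTC (Sep 5).
Add 3 hours and 57 minutes layover in Houston → 05:43 UTC.
Add 14 hours and 18 minutes leg 3 → 20:01 UTC.
Miravel is UTC+3:00, so local arrival = 20:01 + 3:00 = 23:01 on Sep 5.

23:01 on Sep 5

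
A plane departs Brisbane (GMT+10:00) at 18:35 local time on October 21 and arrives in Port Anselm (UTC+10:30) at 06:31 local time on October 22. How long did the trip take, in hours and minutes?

Port Anselm is 0:30 ahead of Brisbane.
Clock-face elapsed time (ignoring zones) is 11 hours 56 minutes.
Actual elapsed = 11 hours 56 minutes − 0:30 = 11 hours 26 minutes.

11 hours 26 minutes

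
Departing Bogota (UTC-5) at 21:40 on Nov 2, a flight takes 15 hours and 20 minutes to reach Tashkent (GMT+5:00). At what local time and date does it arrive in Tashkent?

23:00 on Nov 3

Tashkent is 10:00 ahead of Bogota.
After 15 hours and 20 minutes it is 13:00 (Nov 3) in Bogota.
Shift by the zone difference: 13:00 + 10:00 = 23:00 on Nov 3 in Tashkent.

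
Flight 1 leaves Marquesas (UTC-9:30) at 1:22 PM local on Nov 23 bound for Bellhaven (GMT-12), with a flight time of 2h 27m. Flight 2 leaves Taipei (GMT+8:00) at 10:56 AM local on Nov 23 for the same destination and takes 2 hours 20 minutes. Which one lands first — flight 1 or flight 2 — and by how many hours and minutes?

Flight 1 in UTC: 1:22 PM + 9:30 = 10:52 PM on Nov 23.
+2 hours 27 minutes → arrive 1:19 AM UTC on Nov 24.
Flight 2 in UTC: 10:56 AM − 8:00 = 2:56 AM on Nov 23.
+2 hours 20 minutes → arrive 5:16 AM UTC on Nov 23.
Flight 2 lands earlier by 20 hours 3 minutes.

the second, by 20 hours 3 minutes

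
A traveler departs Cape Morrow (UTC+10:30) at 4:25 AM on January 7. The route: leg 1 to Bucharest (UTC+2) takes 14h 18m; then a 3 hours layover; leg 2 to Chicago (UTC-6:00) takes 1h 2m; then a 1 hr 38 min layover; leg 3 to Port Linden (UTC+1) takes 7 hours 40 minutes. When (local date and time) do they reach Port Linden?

Convert departure to UTC: 4:25 AM − 10:30 = 5:55 PM UTC on Jan 6.
Add 14 hours 18 minutes leg 1 → 8:13 AM UTC (Jan 7).
Add 3 hours layover in Bucharest → 11:13 AM UTC.
Add 1 hour 2 minutes leg 2 → 12:15 PM UTC.
Add 1 hour 38 minutes layover in Chicago → 1:53 PM UTC.
Add 7 hours 40 minutes leg 3 → 9:33 PM UTC.
Port Linden is UTC+1:00, so local arrival = 9:33 PM + 1:00 = 10:33 PM on Jan 7.

10:33 PM on January 7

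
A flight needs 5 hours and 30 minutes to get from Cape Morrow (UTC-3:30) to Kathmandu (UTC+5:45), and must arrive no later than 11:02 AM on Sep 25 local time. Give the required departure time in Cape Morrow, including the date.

8:17 PM on September 24

Target arrival in UTC: 11:02 AM − 5:45 = 5:17 AM on Sep 25.
Subtract 5 hours 30 minutes → departure 11:47 PM UTC on Sep 24.
Cape Morrow is UTC−3:30: 11:47 PM − 3:30 = 8:17 PM on Sep 24.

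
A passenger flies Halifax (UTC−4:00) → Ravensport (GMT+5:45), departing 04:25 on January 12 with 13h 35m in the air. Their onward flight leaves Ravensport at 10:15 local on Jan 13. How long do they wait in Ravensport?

6 hours 30 minutes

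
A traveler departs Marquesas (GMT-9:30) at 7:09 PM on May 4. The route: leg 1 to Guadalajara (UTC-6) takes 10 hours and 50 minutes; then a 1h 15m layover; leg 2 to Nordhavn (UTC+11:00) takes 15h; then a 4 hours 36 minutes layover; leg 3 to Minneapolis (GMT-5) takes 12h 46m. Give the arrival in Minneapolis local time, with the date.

Convert departure to UTC: 7:09 PM + 9:30 = 4:39 AM UTC on May 5.
Add 10 hours and 50 minutes leg 1 → 3:29 PM UTC.
Add 1 hour 15 minutes layover in Guadalajara → 4:44 PM UTC.
Add 15 hours leg 2 → 7:44 AM UTC (May 6).
Add 4 hours 36 minutes layover in Nordhavn → 12:20 PM UTC.
Add 12 hours 46 minutes leg 3 → 1:06 AM UTC (May 7).
Minneapolis is UTC−5:00, so local arrival = 1:06 AM − 5:00 = 8:06 PM on May 6.

8:06 PM on May 6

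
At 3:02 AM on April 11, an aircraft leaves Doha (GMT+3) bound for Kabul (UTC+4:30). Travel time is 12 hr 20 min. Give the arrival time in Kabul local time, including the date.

4:52 PM on April 11

Convert departure to UTC: 3:02 AM − 3:00 = 12:02 AM UTC on Apr 11.
Add 12 hours and 20 minutes travel time → 12:22 PM UTC.
Kabul is UTC+4:30, so local arrival = 12:22 PM + 4:30 = 4:52 PM on Apr 11.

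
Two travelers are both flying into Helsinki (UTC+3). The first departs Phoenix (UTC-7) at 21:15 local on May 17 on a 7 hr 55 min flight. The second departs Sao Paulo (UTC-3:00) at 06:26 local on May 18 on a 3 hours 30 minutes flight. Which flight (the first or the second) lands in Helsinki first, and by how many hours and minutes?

the first, by 46 minutes

Flight 1 in UTC: 21:15 + 7:00 = 04:15 on May 18.
+7 hours 55 minutes → arrive 12:10 UTC on May 18.
Flight 2 in UTC: 06:26 + 3:00 = 09:26 on May 18.
+3 hours 30 minutes → arrive 12:56 UTC on May 18.
Flight 1 lands earlier by 46 minutes.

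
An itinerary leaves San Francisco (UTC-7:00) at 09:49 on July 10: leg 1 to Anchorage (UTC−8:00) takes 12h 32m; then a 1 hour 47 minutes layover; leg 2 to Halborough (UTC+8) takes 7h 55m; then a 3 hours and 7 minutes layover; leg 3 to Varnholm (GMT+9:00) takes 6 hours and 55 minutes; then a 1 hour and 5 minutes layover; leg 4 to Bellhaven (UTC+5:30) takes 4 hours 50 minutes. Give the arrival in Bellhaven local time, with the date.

12:30 on Jul 12

Convert departure to UTC: 09:49 + 7:00 = 16:49 UTC on Jul 10.
Add 12 hours 32 minutes leg 1 → 05:21 UTC (Jul 11).
Add 1 hour 47 minutes layover in Anchorage → 07:08 UTC.
Add 7 hours 55 minutes leg 2 → 15:03 UTC.
Add 3 hours and 7 minutes layover in Halborough → 18:10 UTC.
Add 6 hours and 55 minutes leg 3 → 01:05 UTC (Jul 12).
Add 1 hour 5 minutes layover in Varnholm → 02:10 UTC.
Add 4 hours and 50 minutes leg 4 → 07:00 UTC.
Bellhaven is UTC+5:30, so local arrival = 07:00 + 5:30 = 12:30 on Jul 12.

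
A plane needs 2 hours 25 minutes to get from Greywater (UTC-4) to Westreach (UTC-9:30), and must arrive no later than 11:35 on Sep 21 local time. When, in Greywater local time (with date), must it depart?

14:40 on September 21

Target arrival in UTC: 11:35 + 9:30 = 21:05 on Sep 21.
Subtract 2 hours and 25 minutes → departure 18:40 UTC on Sep 21.
Greywater is UTC−4:00: 18:40 − 4:00 = 14:40 on Sep 21.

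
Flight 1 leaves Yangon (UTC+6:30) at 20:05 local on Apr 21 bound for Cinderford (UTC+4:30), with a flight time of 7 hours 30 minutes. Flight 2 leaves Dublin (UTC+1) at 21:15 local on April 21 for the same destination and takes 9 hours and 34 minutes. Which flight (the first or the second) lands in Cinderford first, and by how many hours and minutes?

the first, by 8 hours 44 minutes

Flight 1 in UTC: 20:05 − 6:30 = 13:35 on Apr 21.
+7 hours and 30 minutes → arrive 21:05 UTC on Apr 21.
Flight 2 in UTC: 21:15 − 1:00 = 20:15 on Apr 21.
+9 hours and 34 minutes → arrive 05:49 UTC on Apr 22.
Flight 1 lands earlier by 8 hours 44 minutes.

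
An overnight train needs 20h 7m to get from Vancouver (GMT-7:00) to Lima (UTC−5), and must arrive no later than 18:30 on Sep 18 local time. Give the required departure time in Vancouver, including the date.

20:23 on September 17

Target arrival in UTC: 18:30 + 5:00 = 23:30 on Sep 18.
Subtract 20 hours 7 minutes → departure 03:23 UTC on Sep 18.
Vancouver is UTC−7:00: 03:23 − 7:00 = 20:23 on Sep 17.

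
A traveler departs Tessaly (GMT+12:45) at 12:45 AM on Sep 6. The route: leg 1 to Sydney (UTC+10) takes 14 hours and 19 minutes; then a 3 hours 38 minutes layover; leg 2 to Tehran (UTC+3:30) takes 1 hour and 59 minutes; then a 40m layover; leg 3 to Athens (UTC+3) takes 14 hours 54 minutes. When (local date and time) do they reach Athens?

Convert departure to UTC: 12:45 AM − 12:45 = 12:00 PM UTC on Sep 5.
Add 14 hours and 19 minutes leg 1 → 2:19 AM UTC (Sep 6).
Add 3 hours and 38 minutes layover in Sydney → 5:57 AM UTC.
Add 1 hour and 59 minutes leg 2 → 7:56 AM UTC.
Add 40 minutes layover in Tehran → 8:36 AM UTC.
Add 14 hours and 54 minutes leg 3 → 11:30 PM UTC.
Athens is UTC+3:00, so local arrival = 11:30 PM + 3:00 = 2:30 AM on Sep 7.

2:30 AM on September 7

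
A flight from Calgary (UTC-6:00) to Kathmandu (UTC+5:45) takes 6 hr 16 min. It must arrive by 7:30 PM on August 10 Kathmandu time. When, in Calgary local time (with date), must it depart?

Target arrival in UTC: 7:30 PM − 5:45 = 1:45 PM on Aug 10.
Subtract 6 hours and 16 minutes → departure 7:29 AM UTC on Aug 10.
Calgary is UTC−6:00: 7:29 AM − 6:00 = 1:29 AM on Aug 10.

1:29 AM on August 10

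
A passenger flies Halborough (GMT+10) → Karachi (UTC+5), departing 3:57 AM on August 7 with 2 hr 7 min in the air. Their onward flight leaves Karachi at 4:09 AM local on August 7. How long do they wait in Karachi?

Convert departure to UTC: 3:57 AM − 10:00 = 5:57 PM UTC on Aug 6.
Add 2 hours 7 minutes flight time → 8:04 PM UTC.
Karachi is UTC+5:00, so local arrival = 8:04 PM + 5:00 = 1:04 AM on Aug 7.
Layover = 4:09 AM − 1:04 AM = 3 hours 5 minutes.

3 hours 5 minutes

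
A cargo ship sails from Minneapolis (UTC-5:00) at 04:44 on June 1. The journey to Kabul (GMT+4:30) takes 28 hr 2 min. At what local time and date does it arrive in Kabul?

Convert departure to UTC: 04:44 + 5:00 = 09:44 UTC on Jun 1.
Add 28 hours and 2 minutes travel time → 13:46 UTC (Jun 2).
Kabul is UTC+4:30, so local arrival = 13:46 + 4:30 = 18:16 on Jun 2.

18:16 on Jun 2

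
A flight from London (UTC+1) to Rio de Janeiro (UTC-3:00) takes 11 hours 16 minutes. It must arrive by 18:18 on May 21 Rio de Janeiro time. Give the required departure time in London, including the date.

Target arrival in UTC: 18:18 + 3:00 = 21:18 on May 21.
Subtract 11 hours and 16 minutes → departure 10:02 UTC on May 21.
London is UTC+1:00: 10:02 + 1:00 = 11:02 on May 21.

11:02 on May 21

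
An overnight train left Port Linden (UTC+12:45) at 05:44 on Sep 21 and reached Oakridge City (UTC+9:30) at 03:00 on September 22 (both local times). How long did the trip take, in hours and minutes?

24 hours 31 minutes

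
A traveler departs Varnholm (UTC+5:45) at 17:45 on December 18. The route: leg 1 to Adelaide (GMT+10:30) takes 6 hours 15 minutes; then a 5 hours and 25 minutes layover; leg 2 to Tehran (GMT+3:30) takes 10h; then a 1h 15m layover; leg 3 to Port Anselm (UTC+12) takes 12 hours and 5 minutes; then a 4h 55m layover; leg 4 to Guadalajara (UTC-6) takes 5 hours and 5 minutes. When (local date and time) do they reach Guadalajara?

Convert departure to UTC: 17:45 − 5:45 = 12:00 UTC on Dec 18.
Add 6 hours and 15 minutes leg 1 → 18:15 UTC.
Add 5 hours 25 minutes layover in Adelaide → 23:40 UTC.
Add 10 hours leg 2 → 09:40 UTC (Dec 19).
Add 1 hour and 15 minutes layover in Tehran → 10:55 UTC.
Add 12 hours and 5 minutes leg 3 → 23:00 UTC.
Add 4 hours and 55 minutes layover in Port Anselm → 03:55 UTC (Dec 20).
Add 5 hours 5 minutes leg 4 → 09:00 UTC.
Guadalajara is UTC−6:00, so local arrival = 09:00 − 6:00 = 03:00 on Dec 20.

03:00 on December 20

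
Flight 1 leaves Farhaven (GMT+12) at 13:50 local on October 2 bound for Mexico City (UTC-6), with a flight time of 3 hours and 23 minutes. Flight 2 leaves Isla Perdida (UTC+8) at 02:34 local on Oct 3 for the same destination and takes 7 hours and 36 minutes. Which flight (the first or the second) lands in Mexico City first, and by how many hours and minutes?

the first, by 20 hours 57 minutes

Flight 1 in UTC: 13:50 − 12:00 = 01:50 on Oct 2.
+3 hours and 23 minutes → arrive 05:13 UTC on Oct 2.
Flight 2 in UTC: 02:34 − 8:00 = 18:34 on Oct 2.
+7 hours 36 minutes → arrive 02:10 UTC on Oct 3.
Flight 1 lands earlier by 20 hours 57 minutes.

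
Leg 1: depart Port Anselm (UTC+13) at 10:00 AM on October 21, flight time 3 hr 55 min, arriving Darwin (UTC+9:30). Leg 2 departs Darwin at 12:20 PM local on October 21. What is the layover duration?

Convert departure to UTC: 10:00 AM − 13:00 = 9:00 PM UTC on Oct 20.
Add 3 hours and 55 minutes flight time → 12:55 AM UTC (Oct 21).
Darwin is UTC+9:30, so local arrival = 12:55 AM + 9:30 = 10:25 AM on Oct 21.
Layover = 12:20 PM − 10:25 AM = 1 hour 55 minutes.

1 hour 55 minutes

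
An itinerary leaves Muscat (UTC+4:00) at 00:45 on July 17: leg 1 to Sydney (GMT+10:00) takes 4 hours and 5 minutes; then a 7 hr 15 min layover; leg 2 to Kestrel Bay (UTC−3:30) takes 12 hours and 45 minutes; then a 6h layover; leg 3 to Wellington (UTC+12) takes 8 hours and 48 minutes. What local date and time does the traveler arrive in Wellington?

Convert departure to UTC: 00:45 − 4:00 = 20:45 UTC on Jul 16.
Add 4 hours 5 minutes leg 1 → 00:50 UTC (Jul 17).
Add 7 hours 15 minutes layover in Sydney → 08:05 UTC.
Add 12 hours 45 minutes leg 2 → 20:50 UTC.
Add 6 hours layover in Kestrel Bay → 02:50 UTC (Jul 18).
Add 8 hours and 48 minutes leg 3 → 11:38 UTC.
Wellington is UTC+12:00, so local arrival = 11:38 + 12:00 = 23:38 on Jul 18.

23:38 on July 18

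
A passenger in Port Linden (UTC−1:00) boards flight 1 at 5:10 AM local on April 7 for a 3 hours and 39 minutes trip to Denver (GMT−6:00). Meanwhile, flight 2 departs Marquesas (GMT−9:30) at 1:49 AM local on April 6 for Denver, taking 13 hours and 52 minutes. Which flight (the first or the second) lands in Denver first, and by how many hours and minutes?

the second, by 8 hours 38 minutes

Flight 1 in UTC: 5:10 AM + 1:00 = 6:10 AM on Apr 7.
+3 hours and 39 minutes → arrive 9:49 AM UTC on Apr 7.
Flight 2 in UTC: 1:49 AM + 9:30 = 11:19 AM on Apr 6.
+13 hours 52 minutes → arrive 1:11 AM UTC on Apr 7.
Flight 2 lands earlier by 8 hours 38 minutes.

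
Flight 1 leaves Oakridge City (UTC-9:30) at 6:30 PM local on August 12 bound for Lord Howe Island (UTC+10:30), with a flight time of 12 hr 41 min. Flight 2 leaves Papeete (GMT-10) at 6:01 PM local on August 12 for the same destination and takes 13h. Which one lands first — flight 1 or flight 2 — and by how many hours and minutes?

the first, by 20 minutes

Flight 1 in UTC: 6:30 PM + 9:30 = 4:00 AM on Aug 13.
+12 hours and 41 minutes → arrive 4:41 PM UTC on Aug 13.
Flight 2 in UTC: 6:01 PM + 10:00 = 4:01 AM on Aug 13.
+13 hours → arrive 5:01 PM UTC on Aug 13.
Flight 1 lands earlier by 20 minutes.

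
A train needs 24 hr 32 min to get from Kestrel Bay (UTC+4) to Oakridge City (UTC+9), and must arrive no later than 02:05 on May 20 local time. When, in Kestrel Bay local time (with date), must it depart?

20:33 on May 18

Target arrival in UTC: 02:05 − 9:00 = 17:05 on May 19.
Subtract 24 hours and 32 minutes → departure 16:33 UTC on May 18.
Kestrel Bay is UTC+4:00: 16:33 + 4:00 = 20:33 on May 18.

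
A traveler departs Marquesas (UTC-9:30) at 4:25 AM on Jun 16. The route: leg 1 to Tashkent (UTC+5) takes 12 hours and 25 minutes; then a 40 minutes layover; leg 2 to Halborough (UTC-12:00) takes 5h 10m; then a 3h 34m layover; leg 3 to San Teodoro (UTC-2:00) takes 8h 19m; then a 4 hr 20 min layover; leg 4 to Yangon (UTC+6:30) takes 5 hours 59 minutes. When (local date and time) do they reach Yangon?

12:52 PM on June 18

Convert departure to UTC: 4:25 AM + 9:30 = 1:55 PM UTC on Jun 16.
Add 12 hours and 25 minutes leg 1 → 2:20 AM UTC (Jun 17).
Add 40 minutes layover in Tashkent → 3:00 AM UTC.
Add 5 hours 10 minutes leg 2 → 8:10 AM UTC.
Add 3 hours and 34 minutes layover in Halborough → 11:44 AM UTC.
Add 8 hours and 19 minutes leg 3 → 8:03 PM UTC.
Add 4 hours and 20 minutes layover in San Teodoro → 12:23 AM UTC (Jun 18).
Add 5 hours 59 minutes leg 4 → 6:22 AM UTC.
Yangon is UTC+6:30, so local arrival = 6:22 AM + 6:30 = 12:52 PM on Jun 18.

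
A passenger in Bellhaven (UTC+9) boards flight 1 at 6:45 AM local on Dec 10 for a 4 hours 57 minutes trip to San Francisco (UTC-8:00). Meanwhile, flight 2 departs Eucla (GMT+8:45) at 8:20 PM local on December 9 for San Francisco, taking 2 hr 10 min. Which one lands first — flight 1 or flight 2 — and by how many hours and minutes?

the second, by 12 hours 57 minutes

Flight 1 in UTC: 6:45 AM − 9:00 = 9:45 PM on Dec 9.
+4 hours and 57 minutes → arrive 2:42 AM UTC on Dec 10.
Flight 2 in UTC: 8:20 PM − 8:45 = 11:35 AM on Dec 9.
+2 hours 10 minutes → arrive 1:45 PM UTC on Dec 9.
Flight 2 lands earlier by 12 hours 57 minutes.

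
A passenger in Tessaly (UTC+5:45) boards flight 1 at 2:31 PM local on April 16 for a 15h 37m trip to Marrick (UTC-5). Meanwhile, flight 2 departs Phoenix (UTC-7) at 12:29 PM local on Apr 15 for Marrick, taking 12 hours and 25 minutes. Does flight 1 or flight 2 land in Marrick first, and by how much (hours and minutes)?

Flight 1 in UTC: 2:31 PM − 5:45 = 8:46 AM on Apr 16.
+15 hours and 37 minutes → arrive 12:23 AM UTC on Apr 17.
Flight 2 in UTC: 12:29 PM + 7:00 = 7:29 PM on Apr 15.
+12 hours 25 minutes → arrive 7:54 AM UTC on Apr 16.
Flight 2 lands earlier by 16 hours 29 minutes.

the second, by 16 hours 29 minutes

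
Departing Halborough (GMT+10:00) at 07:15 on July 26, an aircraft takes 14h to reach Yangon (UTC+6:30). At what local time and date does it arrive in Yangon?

Convert departure to UTC: 07:15 − 10:00 = 21:15 UTC on Jul 25.
Add 14 hours travel time → 11:15 UTC (Jul 26).
Yangon is UTC+6:30, so local arrival = 11:15 + 6:30 = 17:45 on Jul 26.

17:45 on Jul 26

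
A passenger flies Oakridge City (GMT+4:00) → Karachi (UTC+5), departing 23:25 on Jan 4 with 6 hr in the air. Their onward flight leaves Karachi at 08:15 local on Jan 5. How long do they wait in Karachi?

Convert departure to UTC: 23:25 − 4:00 = 19:25 UTC on Jan 4.
Add 6 hours flight time → 01:25 UTC (Jan 5).
Karachi is UTC+5:00, so local arrival = 01:25 + 5:00 = 06:25 on Jan 5.
Layover = 08:15 − 06:25 = 1 hour 50 minutes.

1 hour 50 minutes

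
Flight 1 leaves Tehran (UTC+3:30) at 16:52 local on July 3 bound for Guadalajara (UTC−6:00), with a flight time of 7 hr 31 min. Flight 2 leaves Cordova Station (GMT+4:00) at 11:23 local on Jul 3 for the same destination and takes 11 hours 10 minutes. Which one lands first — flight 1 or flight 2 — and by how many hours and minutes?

the second, by 2 hours 20 minutes

Flight 1 in UTC: 16:52 − 3:30 = 13:22 on Jul 3.
+7 hours 31 minutes → arrive 20:53 UTC on Jul 3.
Flight 2 in UTC: 11:23 − 4:00 = 07:23 on Jul 3.
+11 hours 10 minutes → arrive 18:33 UTC on Jul 3.
Flight 2 lands earlier by 2 hours 20 minutes.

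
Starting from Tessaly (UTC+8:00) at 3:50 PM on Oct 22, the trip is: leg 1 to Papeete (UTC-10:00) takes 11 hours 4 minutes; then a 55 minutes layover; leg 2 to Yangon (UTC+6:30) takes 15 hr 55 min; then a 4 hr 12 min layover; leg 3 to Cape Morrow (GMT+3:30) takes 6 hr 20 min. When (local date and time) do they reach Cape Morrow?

1:46 AM on October 24

Convert departure to UTC: 3:50 PM − 8:00 = 7:50 AM UTC on Oct 22.
Add 11 hours 4 minutes leg 1 → 6:54 PM UTC.
Add 55 minutes layover in Papeete → 7:49 PM UTC.
Add 15 hours and 55 minutes leg 2 → 11:44 AM UTC (Oct 23).
Add 4 hours and 12 minutes layover in Yangon → 3:56 PM UTC.
Add 6 hours and 20 minutes leg 3 → 10:16 PM UTC.
Cape Morrow is UTC+3:30, so local arrival = 10:16 PM + 3:30 = 1:46 AM on Oct 24.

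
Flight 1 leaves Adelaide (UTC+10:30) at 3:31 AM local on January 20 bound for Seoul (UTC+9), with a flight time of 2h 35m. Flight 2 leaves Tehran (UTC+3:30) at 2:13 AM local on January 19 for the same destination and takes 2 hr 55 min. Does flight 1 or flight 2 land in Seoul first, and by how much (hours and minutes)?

the second, by 17 hours 58 minutes

Flight 1 in UTC: 3:31 AM − 10:30 = 5:01 PM on Jan 19.
+2 hours and 35 minutes → arrive 7:36 PM UTC on Jan 19.
Flight 2 in UTC: 2:13 AM − 3:30 = 10:43 PM on Jan 18.
+2 hours and 55 minutes → arrive 1:38 AM UTC on Jan 19.
Flight 2 lands earlier by 17 hours 58 minutes.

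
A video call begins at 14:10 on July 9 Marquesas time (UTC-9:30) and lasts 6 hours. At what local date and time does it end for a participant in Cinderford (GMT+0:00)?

05:40 on July 10

Cinderford is 9:30 ahead of Marquesas.
After 6 hours it is 20:10 in Marquesas.
Shift by the zone difference: 20:10 + 9:30 = 05:40 on Jul 10 in Cinderford.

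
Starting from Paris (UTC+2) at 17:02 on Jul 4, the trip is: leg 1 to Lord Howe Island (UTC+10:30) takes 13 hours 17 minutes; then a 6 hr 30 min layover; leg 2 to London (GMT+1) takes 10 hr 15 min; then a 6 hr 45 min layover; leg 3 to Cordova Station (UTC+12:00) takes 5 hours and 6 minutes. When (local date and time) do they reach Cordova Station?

20:55 on July 6

Convert departure to UTC: 17:02 − 2:00 = 15:02 UTC on Jul 4.
Add 13 hours 17 minutes leg 1 → 04:19 UTC (Jul 5).
Add 6 hours and 30 minutes layover in Lord Howe Island → 10:49 UTC.
Add 10 hours 15 minutes leg 2 → 21:04 UTC.
Add 6 hours 45 minutes layover in London → 03:49 UTC (Jul 6).
Add 5 hours 6 minutes leg 3 → 08:55 UTC.
Cordova Station is UTC+12:00, so local arrival = 08:55 + 12:00 = 20:55 on Jul 6.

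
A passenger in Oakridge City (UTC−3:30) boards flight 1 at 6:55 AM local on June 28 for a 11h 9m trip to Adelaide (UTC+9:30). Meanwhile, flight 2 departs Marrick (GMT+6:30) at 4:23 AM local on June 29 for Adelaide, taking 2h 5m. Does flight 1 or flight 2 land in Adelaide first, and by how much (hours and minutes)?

the first, by 2 hours 24 minutes

Flight 1 in UTC: 6:55 AM + 3:30 = 10:25 AM on Jun 28.
+11 hours 9 minutes → arrive 9:34 PM UTC on Jun 28.
Flight 2 in UTC: 4:23 AM − 6:30 = 9:53 PM on Jun 28.
+2 hours 5 minutes → arrive 11:58 PM UTC on Jun 28.
Flight 1 lands earlier by 2 hours 24 minutes.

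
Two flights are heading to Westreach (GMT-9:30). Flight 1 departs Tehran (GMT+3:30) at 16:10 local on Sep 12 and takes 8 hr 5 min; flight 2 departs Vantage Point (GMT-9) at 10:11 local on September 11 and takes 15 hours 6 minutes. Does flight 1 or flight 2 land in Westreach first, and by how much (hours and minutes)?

Flight 1 in UTC: 16:10 − 3:30 = 12:40 on Sep 12.
+8 hours 5 minutes → arrive 20:45 UTC on Sep 12.
Flight 2 in UTC: 10:11 + 9:00 = 19:11 on Sep 11.
+15 hours and 6 minutes → arrive 10:17 UTC on Sep 12.
Flight 2 lands earlier by 10 hours 28 minutes.

the second, by 10 hours 28 minutes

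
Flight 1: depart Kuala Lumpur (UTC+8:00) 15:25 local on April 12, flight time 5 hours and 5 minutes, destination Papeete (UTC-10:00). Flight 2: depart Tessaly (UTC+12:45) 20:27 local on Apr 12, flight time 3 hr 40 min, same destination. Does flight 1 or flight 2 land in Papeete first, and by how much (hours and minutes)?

the second, by 1 hour 8 minutes

Flight 1 in UTC: 15:25 − 8:00 = 07:25 on Apr 12.
+5 hours and 5 minutes → arrive 12:30 UTC on Apr 12.
Flight 2 in UTC: 20:27 − 12:45 = 07:42 on Apr 12.
+3 hours and 40 minutes → arrive 11:22 UTC on Apr 12.
Flight 2 lands earlier by 1 hour 8 minutes.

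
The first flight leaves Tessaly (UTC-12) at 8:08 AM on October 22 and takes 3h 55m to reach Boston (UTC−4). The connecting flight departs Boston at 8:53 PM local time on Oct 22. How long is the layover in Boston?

50 minutes

Convert departure to UTC: 8:08 AM + 12:00 = 8:08 PM UTC on Oct 22.
Add 3 hours 55 minutes flight time → 12:03 AM UTC (Oct 23).
Boston is UTC−4:00, so local arrival = 12:03 AM − 4:00 = 8:03 PM on Oct 22.
Layover = 8:53 PM − 8:03 PM = 50 minutes.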